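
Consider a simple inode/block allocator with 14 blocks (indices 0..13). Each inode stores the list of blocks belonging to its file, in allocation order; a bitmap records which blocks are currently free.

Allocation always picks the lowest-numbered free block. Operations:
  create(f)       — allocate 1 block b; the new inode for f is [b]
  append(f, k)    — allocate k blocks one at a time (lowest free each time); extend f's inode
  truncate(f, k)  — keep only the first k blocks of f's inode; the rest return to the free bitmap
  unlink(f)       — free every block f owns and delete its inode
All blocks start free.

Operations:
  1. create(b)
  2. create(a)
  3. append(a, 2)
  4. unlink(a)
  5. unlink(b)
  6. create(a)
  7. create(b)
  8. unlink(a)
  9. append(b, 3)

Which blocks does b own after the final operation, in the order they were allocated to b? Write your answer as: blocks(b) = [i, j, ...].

blocks(b) = [1, 0, 2, 3]

[1] create(b) — b=0 (map F.............)
[2] create(a) — a=1 b=0 (map FF............)
[3] append(a, 2) — a=1,2,3 b=0 (map FFFF..........)
[4] unlink(a) — b=0 (map F.............)
[5] unlink(b) —  (map ..............)
[6] create(a) — a=0 (map F.............)
[7] create(b) — a=0 b=1 (map FF............)
[8] unlink(a) — b=1 (map .F............)
[9] append(b, 3) — b=1,0,2,3 (map FFFF..........)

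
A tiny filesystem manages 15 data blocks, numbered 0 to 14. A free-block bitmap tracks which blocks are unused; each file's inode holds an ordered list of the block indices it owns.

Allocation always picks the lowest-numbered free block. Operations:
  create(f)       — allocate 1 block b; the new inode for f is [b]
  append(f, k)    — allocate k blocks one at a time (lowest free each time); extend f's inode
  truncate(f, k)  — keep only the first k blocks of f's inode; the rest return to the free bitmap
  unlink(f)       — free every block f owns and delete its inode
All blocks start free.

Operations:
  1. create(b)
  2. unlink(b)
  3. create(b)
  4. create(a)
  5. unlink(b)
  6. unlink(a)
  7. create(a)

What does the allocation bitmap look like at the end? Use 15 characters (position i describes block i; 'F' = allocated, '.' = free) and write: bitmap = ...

bitmap = F..............

[1] create(b) — b=0 (map F..............)
[2] unlink(b) —  (map ...............)
[3] create(b) — b=0 (map F..............)
[4] create(a) — a=1 b=0 (map FF.............)
[5] unlink(b) — a=1 (map .F.............)
[6] unlink(a) —  (map ...............)
[7] create(a) — a=0 (map F..............)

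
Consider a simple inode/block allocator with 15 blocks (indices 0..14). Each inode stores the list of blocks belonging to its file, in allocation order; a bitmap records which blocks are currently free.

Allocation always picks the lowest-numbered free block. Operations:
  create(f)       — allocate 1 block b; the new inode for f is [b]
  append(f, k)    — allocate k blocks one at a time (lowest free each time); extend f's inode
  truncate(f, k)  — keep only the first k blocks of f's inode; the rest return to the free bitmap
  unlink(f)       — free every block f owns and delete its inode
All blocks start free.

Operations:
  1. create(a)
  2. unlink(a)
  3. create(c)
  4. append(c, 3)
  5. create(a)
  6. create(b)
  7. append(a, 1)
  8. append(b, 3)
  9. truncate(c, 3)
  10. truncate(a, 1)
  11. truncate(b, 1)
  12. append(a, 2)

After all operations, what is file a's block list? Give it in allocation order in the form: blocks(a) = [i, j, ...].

[1] create(a) — a=0 (map F..............)
[2] unlink(a) —  (map ...............)
[3] create(c) — c=0 (map F..............)
[4] append(c, 3) — c=0,1,2,3 (map FFFF...........)
[5] create(a) — a=4 c=0,1,2,3 (map FFFFF..........)
[6] create(b) — a=4 b=5 c=0,1,2,3 (map FFFFFF.........)
[7] append(a, 1) — a=4,6 b=5 c=0,1,2,3 (map FFFFFFF........)
[8] append(b, 3) — a=4,6 b=5,7,8,9 c=0,1,2,3 (map FFFFFFFFFF.....)
[9] truncate(c, 3) — a=4,6 b=5,7,8,9 c=0,1,2 (map FFF.FFFFFF.....)
[10] truncate(a, 1) — a=4 b=5,7,8,9 c=0,1,2 (map FFF.FF.FFF.....)
[11] truncate(b, 1) — a=4 b=5 c=0,1,2 (map FFF.FF.........)
[12] append(a, 2) — a=4,3,6 b=5 c=0,1,2 (map FFFFFFF........)

blocks(a) = [4, 3, 6]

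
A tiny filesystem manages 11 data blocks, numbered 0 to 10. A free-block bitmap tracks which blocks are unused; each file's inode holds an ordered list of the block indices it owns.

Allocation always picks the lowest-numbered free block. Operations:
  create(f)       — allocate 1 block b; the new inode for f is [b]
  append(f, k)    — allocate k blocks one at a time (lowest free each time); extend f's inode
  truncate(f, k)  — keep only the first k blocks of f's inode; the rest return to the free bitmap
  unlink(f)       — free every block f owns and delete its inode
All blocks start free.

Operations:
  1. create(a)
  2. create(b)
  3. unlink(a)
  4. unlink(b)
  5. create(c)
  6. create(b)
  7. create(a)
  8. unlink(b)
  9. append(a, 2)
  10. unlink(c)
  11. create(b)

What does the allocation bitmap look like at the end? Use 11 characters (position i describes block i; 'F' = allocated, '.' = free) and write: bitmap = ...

create(a): bitmap=F.......... | a=[0]
create(b): bitmap=FF......... | a=[0] b=[1]
unlink(a): bitmap=.F......... | b=[1]
unlink(b): bitmap=........... | 
create(c): bitmap=F.......... | c=[0]
create(b): bitmap=FF......... | b=[1] c=[0]
create(a): bitmap=FFF........ | a=[2] b=[1] c=[0]
unlink(b): bitmap=F.F........ | a=[2] c=[0]
append(a, 2): bitmap=FFFF....... | a=[2, 1, 3] c=[0]
unlink(c): bitmap=.FFF....... | a=[2, 1, 3]
create(b): bitmap=FFFF....... | a=[2, 1, 3] b=[0]

bitmap = FFFF.......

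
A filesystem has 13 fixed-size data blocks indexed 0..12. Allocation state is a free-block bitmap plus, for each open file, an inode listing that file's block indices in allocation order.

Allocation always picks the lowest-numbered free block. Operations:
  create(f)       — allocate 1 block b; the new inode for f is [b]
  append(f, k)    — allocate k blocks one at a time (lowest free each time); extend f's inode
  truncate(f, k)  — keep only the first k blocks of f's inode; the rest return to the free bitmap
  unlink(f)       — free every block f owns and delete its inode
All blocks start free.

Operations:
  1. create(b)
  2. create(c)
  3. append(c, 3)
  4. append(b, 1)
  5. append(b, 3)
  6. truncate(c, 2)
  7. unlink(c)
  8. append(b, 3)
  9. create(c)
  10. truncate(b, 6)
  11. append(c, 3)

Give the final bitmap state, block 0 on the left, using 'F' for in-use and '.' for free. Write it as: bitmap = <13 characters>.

bitmap = FFFFFFFFFF...

after create(b) → b:[0]  free=[F............]
after create(c) → b:[0], c:[1]  free=[FF...........]
after append(c, 3) → b:[0], c:[1, 2, 3, 4]  free=[FFFFF........]
after append(b, 1) → b:[0, 5], c:[1, 2, 3, 4]  free=[FFFFFF.......]
after append(b, 3) → b:[0, 5, 6, 7, 8], c:[1, 2, 3, 4]  free=[FFFFFFFFF....]
after truncate(c, 2) → b:[0, 5, 6, 7, 8], c:[1, 2]  free=[FFF..FFFF....]
after unlink(c) → b:[0, 5, 6, 7, 8]  free=[F....FFFF....]
after append(b, 3) → b:[0, 5, 6, 7, 8, 1, 2, 3]  free=[FFFF.FFFF....]
after create(c) → b:[0, 5, 6, 7, 8, 1, 2, 3], c:[4]  free=[FFFFFFFFF....]
after truncate(b, 6) → b:[0, 5, 6, 7, 8, 1], c:[4]  free=[FF..FFFFF....]
after append(c, 3) → b:[0, 5, 6, 7, 8, 1], c:[4, 2, 3, 9]  free=[FFFFFFFFFF...]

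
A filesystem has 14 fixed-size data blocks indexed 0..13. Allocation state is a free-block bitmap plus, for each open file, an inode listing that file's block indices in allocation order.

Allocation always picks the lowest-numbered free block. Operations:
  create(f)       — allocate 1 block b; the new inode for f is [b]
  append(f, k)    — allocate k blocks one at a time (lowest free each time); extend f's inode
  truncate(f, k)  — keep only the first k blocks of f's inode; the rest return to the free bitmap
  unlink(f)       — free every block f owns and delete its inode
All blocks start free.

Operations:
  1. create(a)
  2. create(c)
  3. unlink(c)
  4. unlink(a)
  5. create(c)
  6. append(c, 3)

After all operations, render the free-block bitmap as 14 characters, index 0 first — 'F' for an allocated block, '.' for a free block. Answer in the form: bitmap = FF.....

bitmap = FFFF..........

after create(a) → a:[0]  free=[F.............]
after create(c) → a:[0], c:[1]  free=[FF............]
after unlink(c) → a:[0]  free=[F.............]
after unlink(a) →   free=[..............]
after create(c) → c:[0]  free=[F.............]
after append(c, 3) → c:[0, 1, 2, 3]  free=[FFFF..........]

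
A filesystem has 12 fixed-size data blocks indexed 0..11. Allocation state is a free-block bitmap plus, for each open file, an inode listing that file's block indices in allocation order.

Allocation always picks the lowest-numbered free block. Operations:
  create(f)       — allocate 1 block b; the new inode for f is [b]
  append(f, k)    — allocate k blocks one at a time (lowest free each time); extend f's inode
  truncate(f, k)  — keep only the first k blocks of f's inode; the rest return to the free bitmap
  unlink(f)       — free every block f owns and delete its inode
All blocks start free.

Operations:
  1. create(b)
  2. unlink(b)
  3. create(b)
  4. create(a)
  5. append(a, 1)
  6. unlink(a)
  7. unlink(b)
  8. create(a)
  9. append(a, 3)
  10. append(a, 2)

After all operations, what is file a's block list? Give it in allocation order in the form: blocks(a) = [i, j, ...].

blocks(a) = [0, 1, 2, 3, 4, 5]

  1. create(b)  ⇒  F...........  {b→[0]}
  2. unlink(b)  ⇒  ............  {}
  3. create(b)  ⇒  F...........  {b→[0]}
  4. create(a)  ⇒  FF..........  {a→[1]; b→[0]}
  5. append(a, 1)  ⇒  FFF.........  {a→[1, 2]; b→[0]}
  6. unlink(a)  ⇒  F...........  {b→[0]}
  7. unlink(b)  ⇒  ............  {}
  8. create(a)  ⇒  F...........  {a→[0]}
  9. append(a, 3)  ⇒  FFFF........  {a→[0, 1, 2, 3]}
  10. append(a, 2)  ⇒  FFFFFF......  {a→[0, 1, 2, 3, 4, 5]}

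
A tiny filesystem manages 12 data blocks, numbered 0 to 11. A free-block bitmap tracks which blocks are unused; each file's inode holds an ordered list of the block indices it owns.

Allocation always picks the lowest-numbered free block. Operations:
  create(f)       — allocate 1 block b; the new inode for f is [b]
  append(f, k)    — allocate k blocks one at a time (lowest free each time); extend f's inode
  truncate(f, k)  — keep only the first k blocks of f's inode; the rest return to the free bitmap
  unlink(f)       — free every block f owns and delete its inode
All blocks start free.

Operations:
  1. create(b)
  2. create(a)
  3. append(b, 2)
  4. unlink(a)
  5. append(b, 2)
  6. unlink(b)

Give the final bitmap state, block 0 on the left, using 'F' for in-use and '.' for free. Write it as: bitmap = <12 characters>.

[1] create(b) — b=0 (map F...........)
[2] create(a) — a=1 b=0 (map FF..........)
[3] append(b, 2) — a=1 b=0,2,3 (map FFFF........)
[4] unlink(a) — b=0,2,3 (map F.FF........)
[5] append(b, 2) — b=0,2,3,1,4 (map FFFFF.......)
[6] unlink(b) —  (map ............)

bitmap = ............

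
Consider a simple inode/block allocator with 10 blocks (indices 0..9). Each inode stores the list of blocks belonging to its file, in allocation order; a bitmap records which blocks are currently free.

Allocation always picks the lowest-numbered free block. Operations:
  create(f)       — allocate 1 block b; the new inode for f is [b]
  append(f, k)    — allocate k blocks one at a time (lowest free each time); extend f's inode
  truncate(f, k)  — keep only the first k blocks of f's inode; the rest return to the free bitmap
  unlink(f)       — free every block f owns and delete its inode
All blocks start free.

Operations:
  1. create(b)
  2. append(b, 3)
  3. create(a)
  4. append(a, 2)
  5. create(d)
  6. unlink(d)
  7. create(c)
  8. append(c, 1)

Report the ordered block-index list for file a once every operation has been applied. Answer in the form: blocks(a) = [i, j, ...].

blocks(a) = [4, 5, 6]

create(b): bitmap=F......... | b=[0]
append(b, 3): bitmap=FFFF...... | b=[0, 1, 2, 3]
create(a): bitmap=FFFFF..... | a=[4] b=[0, 1, 2, 3]
append(a, 2): bitmap=FFFFFFF... | a=[4, 5, 6] b=[0, 1, 2, 3]
create(d): bitmap=FFFFFFFF.. | a=[4, 5, 6] b=[0, 1, 2, 3] d=[7]
unlink(d): bitmap=FFFFFFF... | a=[4, 5, 6] b=[0, 1, 2, 3]
create(c): bitmap=FFFFFFFF.. | a=[4, 5, 6] b=[0, 1, 2, 3] c=[7]
append(c, 1): bitmap=FFFFFFFFF. | a=[4, 5, 6] b=[0, 1, 2, 3] c=[7, 8]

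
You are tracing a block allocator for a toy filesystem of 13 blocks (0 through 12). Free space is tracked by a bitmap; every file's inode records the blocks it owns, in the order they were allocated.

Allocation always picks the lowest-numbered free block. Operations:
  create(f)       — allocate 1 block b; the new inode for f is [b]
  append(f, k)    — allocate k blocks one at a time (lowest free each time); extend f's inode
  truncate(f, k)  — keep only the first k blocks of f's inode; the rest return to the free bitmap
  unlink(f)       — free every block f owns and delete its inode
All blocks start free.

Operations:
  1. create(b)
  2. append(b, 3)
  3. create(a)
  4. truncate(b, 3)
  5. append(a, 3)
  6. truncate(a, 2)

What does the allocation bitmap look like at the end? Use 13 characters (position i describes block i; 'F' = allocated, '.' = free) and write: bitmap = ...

after create(b) → b:[0]  free=[F............]
after append(b, 3) → b:[0, 1, 2, 3]  free=[FFFF.........]
after create(a) → a:[4], b:[0, 1, 2, 3]  free=[FFFFF........]
after truncate(b, 3) → a:[4], b:[0, 1, 2]  free=[FFF.F........]
after append(a, 3) → a:[4, 3, 5, 6], b:[0, 1, 2]  free=[FFFFFFF......]
after truncate(a, 2) → a:[4, 3], b:[0, 1, 2]  free=[FFFFF........]

bitmap = FFFFF........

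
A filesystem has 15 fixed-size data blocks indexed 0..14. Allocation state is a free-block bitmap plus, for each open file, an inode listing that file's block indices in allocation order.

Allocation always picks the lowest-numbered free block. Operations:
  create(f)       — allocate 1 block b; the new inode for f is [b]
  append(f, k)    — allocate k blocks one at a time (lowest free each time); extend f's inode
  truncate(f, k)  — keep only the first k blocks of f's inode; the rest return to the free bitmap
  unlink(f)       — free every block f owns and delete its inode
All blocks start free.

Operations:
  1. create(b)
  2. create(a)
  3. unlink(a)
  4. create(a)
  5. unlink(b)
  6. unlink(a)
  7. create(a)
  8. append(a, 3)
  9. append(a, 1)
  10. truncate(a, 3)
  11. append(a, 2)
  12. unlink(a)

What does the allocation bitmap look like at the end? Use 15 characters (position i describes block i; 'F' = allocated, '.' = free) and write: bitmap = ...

bitmap = ...............

create(b): bitmap=F.............. | b=[0]
create(a): bitmap=FF............. | a=[1] b=[0]
unlink(a): bitmap=F.............. | b=[0]
create(a): bitmap=FF............. | a=[1] b=[0]
unlink(b): bitmap=.F............. | a=[1]
unlink(a): bitmap=............... | 
create(a): bitmap=F.............. | a=[0]
append(a, 3): bitmap=FFFF........... | a=[0, 1, 2, 3]
append(a, 1): bitmap=FFFFF.......... | a=[0, 1, 2, 3, 4]
truncate(a, 3): bitmap=FFF............ | a=[0, 1, 2]
append(a, 2): bitmap=FFFFF.......... | a=[0, 1, 2, 3, 4]
unlink(a): bitmap=............... | 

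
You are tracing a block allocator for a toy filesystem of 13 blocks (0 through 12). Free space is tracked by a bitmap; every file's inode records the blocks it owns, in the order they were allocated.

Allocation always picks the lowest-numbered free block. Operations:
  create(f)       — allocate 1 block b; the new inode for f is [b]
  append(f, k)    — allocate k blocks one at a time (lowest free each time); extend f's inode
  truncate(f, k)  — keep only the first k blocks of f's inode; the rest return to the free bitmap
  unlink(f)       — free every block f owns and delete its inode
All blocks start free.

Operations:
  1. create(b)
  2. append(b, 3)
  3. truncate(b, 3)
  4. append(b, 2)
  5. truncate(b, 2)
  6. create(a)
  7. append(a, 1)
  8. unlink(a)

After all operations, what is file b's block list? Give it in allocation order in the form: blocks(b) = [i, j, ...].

blocks(b) = [0, 1]

create(b): bitmap=F............ | b=[0]
append(b, 3): bitmap=FFFF......... | b=[0, 1, 2, 3]
truncate(b, 3): bitmap=FFF.......... | b=[0, 1, 2]
append(b, 2): bitmap=FFFFF........ | b=[0, 1, 2, 3, 4]
truncate(b, 2): bitmap=FF........... | b=[0, 1]
create(a): bitmap=FFF.......... | a=[2] b=[0, 1]
append(a, 1): bitmap=FFFF......... | a=[2, 3] b=[0, 1]
unlink(a): bitmap=FF........... | b=[0, 1]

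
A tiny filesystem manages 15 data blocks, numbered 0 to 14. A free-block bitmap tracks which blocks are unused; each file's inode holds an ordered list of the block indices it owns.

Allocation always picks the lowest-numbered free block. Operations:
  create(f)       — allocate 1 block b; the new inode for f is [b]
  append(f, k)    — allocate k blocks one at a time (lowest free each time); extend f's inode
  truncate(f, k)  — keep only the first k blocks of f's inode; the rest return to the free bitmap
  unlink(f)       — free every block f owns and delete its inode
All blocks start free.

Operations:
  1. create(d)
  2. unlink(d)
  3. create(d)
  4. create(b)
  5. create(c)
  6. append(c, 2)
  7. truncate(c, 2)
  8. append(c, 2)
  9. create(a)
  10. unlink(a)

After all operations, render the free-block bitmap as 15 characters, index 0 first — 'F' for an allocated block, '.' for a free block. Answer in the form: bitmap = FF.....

bitmap = FFFFFF.........

create(d): bitmap=F.............. | d=[0]
unlink(d): bitmap=............... | 
create(d): bitmap=F.............. | d=[0]
create(b): bitmap=FF............. | b=[1] d=[0]
create(c): bitmap=FFF............ | b=[1] c=[2] d=[0]
append(c, 2): bitmap=FFFFF.......... | b=[1] c=[2, 3, 4] d=[0]
truncate(c, 2): bitmap=FFFF........... | b=[1] c=[2, 3] d=[0]
append(c, 2): bitmap=FFFFFF......... | b=[1] c=[2, 3, 4, 5] d=[0]
create(a): bitmap=FFFFFFF........ | a=[6] b=[1] c=[2, 3, 4, 5] d=[0]
unlink(a): bitmap=FFFFFF......... | b=[1] c=[2, 3, 4, 5] d=[0]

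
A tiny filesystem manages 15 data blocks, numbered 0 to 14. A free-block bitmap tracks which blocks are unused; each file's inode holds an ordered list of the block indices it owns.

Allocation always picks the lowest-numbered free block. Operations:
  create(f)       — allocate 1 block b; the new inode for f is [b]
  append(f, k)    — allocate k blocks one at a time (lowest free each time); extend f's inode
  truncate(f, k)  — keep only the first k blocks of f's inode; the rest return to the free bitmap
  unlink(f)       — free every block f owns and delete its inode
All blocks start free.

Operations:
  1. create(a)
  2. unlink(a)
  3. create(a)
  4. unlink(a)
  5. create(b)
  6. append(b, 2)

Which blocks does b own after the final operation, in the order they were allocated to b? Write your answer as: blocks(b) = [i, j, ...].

blocks(b) = [0, 1, 2]

  1. create(a)  ⇒  F..............  {a→[0]}
  2. unlink(a)  ⇒  ...............  {}
  3. create(a)  ⇒  F..............  {a→[0]}
  4. unlink(a)  ⇒  ...............  {}
  5. create(b)  ⇒  F..............  {b→[0]}
  6. append(b, 2)  ⇒  FFF............  {b→[0, 1, 2]}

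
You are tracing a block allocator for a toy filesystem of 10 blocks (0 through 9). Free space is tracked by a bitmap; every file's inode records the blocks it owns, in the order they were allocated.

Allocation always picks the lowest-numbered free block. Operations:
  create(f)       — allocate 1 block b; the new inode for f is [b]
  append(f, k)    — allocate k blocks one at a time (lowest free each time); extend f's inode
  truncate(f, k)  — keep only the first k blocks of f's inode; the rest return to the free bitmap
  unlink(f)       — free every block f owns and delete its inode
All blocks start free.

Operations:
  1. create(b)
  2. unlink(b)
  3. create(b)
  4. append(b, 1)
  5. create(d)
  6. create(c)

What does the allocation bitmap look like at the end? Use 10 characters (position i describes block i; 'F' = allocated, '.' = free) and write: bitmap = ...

create(b): bitmap=F......... | b=[0]
unlink(b): bitmap=.......... | 
create(b): bitmap=F......... | b=[0]
append(b, 1): bitmap=FF........ | b=[0, 1]
create(d): bitmap=FFF....... | b=[0, 1] d=[2]
create(c): bitmap=FFFF...... | b=[0, 1] c=[3] d=[2]

bitmap = FFFF......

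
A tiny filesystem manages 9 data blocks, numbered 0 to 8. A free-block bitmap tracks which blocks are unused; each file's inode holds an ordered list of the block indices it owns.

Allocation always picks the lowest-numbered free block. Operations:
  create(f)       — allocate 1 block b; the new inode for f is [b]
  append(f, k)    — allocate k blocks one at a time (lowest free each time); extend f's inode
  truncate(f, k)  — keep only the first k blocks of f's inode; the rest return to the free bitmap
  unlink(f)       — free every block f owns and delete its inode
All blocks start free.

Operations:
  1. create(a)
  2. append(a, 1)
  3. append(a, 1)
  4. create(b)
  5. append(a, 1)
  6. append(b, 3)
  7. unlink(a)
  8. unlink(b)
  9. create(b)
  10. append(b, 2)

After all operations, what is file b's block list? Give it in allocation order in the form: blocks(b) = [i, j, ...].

blocks(b) = [0, 1, 2]

  1. create(a)  ⇒  F........  {a→[0]}
  2. append(a, 1)  ⇒  FF.......  {a→[0, 1]}
  3. append(a, 1)  ⇒  FFF......  {a→[0, 1, 2]}
  4. create(b)  ⇒  FFFF.....  {a→[0, 1, 2]; b→[3]}
  5. append(a, 1)  ⇒  FFFFF....  {a→[0, 1, 2, 4]; b→[3]}
  6. append(b, 3)  ⇒  FFFFFFFF.  {a→[0, 1, 2, 4]; b→[3, 5, 6, 7]}
  7. unlink(a)  ⇒  ...F.FFF.  {b→[3, 5, 6, 7]}
  8. unlink(b)  ⇒  .........  {}
  9. create(b)  ⇒  F........  {b→[0]}
  10. append(b, 2)  ⇒  FFF......  {b→[0, 1, 2]}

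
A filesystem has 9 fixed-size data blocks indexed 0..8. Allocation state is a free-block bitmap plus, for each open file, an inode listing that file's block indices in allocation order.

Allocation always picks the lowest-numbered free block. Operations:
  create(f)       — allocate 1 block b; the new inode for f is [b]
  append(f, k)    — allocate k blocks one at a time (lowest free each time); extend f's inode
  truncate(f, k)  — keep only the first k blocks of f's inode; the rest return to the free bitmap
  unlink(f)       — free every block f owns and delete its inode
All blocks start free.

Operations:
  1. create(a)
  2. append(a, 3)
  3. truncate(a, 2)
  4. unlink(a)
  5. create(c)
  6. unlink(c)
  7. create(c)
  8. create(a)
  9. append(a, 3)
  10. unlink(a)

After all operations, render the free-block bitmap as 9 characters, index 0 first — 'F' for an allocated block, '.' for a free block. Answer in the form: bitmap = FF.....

create(a): bitmap=F........ | a=[0]
append(a, 3): bitmap=FFFF..... | a=[0, 1, 2, 3]
truncate(a, 2): bitmap=FF....... | a=[0, 1]
unlink(a): bitmap=......... | 
create(c): bitmap=F........ | c=[0]
unlink(c): bitmap=......... | 
create(c): bitmap=F........ | c=[0]
create(a): bitmap=FF....... | a=[1] c=[0]
append(a, 3): bitmap=FFFFF.... | a=[1, 2, 3, 4] c=[0]
unlink(a): bitmap=F........ | c=[0]

bitmap = F........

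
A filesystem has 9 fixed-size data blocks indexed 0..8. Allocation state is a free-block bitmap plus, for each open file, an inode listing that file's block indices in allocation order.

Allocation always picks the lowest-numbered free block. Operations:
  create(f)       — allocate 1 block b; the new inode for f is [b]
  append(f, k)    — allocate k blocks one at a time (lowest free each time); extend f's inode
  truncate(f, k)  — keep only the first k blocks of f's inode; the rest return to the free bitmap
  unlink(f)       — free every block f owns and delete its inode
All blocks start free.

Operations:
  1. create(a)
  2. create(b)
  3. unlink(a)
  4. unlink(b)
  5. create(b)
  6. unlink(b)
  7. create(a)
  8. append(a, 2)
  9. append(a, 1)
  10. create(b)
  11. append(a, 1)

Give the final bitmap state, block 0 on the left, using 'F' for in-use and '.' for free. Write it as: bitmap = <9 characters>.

  1. create(a)  ⇒  F........  {a→[0]}
  2. create(b)  ⇒  FF.......  {a→[0]; b→[1]}
  3. unlink(a)  ⇒  .F.......  {b→[1]}
  4. unlink(b)  ⇒  .........  {}
  5. create(b)  ⇒  F........  {b→[0]}
  6. unlink(b)  ⇒  .........  {}
  7. create(a)  ⇒  F........  {a→[0]}
  8. append(a, 2)  ⇒  FFF......  {a→[0, 1, 2]}
  9. append(a, 1)  ⇒  FFFF.....  {a→[0, 1, 2, 3]}
  10. create(b)  ⇒  FFFFF....  {a→[0, 1, 2, 3]; b→[4]}
  11. append(a, 1)  ⇒  FFFFFF...  {a→[0, 1, 2, 3, 5]; b→[4]}

bitmap = FFFFFF...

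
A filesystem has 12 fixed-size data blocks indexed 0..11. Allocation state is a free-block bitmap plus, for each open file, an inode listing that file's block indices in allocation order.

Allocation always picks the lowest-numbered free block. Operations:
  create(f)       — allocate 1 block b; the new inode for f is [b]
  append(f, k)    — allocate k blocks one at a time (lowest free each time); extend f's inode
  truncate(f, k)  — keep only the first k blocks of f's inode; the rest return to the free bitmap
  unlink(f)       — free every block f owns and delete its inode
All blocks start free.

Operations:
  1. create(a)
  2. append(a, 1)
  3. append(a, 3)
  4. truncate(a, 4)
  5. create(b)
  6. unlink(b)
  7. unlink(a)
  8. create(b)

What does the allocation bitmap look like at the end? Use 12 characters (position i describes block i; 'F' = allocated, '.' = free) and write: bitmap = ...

bitmap = F...........

create(a): bitmap=F........... | a=[0]
append(a, 1): bitmap=FF.......... | a=[0, 1]
append(a, 3): bitmap=FFFFF....... | a=[0, 1, 2, 3, 4]
truncate(a, 4): bitmap=FFFF........ | a=[0, 1, 2, 3]
create(b): bitmap=FFFFF....... | a=[0, 1, 2, 3] b=[4]
unlink(b): bitmap=FFFF........ | a=[0, 1, 2, 3]
unlink(a): bitmap=............ | 
create(b): bitmap=F........... | b=[0]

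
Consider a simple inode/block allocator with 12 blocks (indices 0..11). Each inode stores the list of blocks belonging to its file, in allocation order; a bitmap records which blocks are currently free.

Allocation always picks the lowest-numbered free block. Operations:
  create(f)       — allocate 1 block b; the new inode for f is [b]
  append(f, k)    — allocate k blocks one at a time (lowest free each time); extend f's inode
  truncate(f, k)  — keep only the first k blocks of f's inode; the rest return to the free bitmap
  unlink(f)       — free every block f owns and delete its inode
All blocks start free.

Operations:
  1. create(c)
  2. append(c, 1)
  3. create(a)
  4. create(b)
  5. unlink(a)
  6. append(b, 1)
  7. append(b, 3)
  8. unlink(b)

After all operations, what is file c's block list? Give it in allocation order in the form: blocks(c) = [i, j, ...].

blocks(c) = [0, 1]

create(c): bitmap=F........... | c=[0]
append(c, 1): bitmap=FF.......... | c=[0, 1]
create(a): bitmap=FFF......... | a=[2] c=[0, 1]
create(b): bitmap=FFFF........ | a=[2] b=[3] c=[0, 1]
unlink(a): bitmap=FF.F........ | b=[3] c=[0, 1]
append(b, 1): bitmap=FFFF........ | b=[3, 2] c=[0, 1]
append(b, 3): bitmap=FFFFFFF..... | b=[3, 2, 4, 5, 6] c=[0, 1]
unlink(b): bitmap=FF.......... | c=[0, 1]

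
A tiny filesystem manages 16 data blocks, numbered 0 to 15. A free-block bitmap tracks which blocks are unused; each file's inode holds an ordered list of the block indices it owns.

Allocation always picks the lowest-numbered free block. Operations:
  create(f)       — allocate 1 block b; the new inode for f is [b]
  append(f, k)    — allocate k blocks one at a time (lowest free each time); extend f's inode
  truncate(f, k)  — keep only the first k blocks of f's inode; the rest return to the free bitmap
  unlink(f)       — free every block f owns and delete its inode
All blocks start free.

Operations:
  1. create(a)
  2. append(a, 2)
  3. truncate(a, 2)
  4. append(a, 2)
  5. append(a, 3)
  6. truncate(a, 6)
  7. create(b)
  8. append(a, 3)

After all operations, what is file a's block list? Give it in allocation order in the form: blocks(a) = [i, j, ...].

  1. create(a)  ⇒  F...............  {a→[0]}
  2. append(a, 2)  ⇒  FFF.............  {a→[0, 1, 2]}
  3. truncate(a, 2)  ⇒  FF..............  {a→[0, 1]}
  4. append(a, 2)  ⇒  FFFF............  {a→[0, 1, 2, 3]}
  5. append(a, 3)  ⇒  FFFFFFF.........  {a→[0, 1, 2, 3, 4, 5, 6]}
  6. truncate(a, 6)  ⇒  FFFFFF..........  {a→[0, 1, 2, 3, 4, 5]}
  7. create(b)  ⇒  FFFFFFF.........  {a→[0, 1, 2, 3, 4, 5]; b→[6]}
  8. append(a, 3)  ⇒  FFFFFFFFFF......  {a→[0, 1, 2, 3, 4, 5, 7, 8, 9]; b→[6]}

blocks(a) = [0, 1, 2, 3, 4, 5, 7, 8, 9]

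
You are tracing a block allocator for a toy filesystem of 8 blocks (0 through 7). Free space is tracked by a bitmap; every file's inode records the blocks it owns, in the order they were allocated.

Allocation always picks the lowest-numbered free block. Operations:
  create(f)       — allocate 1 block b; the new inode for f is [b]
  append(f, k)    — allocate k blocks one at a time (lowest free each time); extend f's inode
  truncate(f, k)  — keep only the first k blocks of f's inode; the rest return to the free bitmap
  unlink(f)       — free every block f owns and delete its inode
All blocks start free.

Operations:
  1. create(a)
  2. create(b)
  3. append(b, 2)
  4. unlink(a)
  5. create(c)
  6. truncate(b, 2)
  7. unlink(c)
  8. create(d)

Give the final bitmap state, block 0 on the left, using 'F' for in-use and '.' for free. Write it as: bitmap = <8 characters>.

[1] create(a) — a=0 (map F.......)
[2] create(b) — a=0 b=1 (map FF......)
[3] append(b, 2) — a=0 b=1,2,3 (map FFFF....)
[4] unlink(a) — b=1,2,3 (map .FFF....)
[5] create(c) — b=1,2,3 c=0 (map FFFF....)
[6] truncate(b, 2) — b=1,2 c=0 (map FFF.....)
[7] unlink(c) — b=1,2 (map .FF.....)
[8] create(d) — b=1,2 d=0 (map FFF.....)

bitmap = FFF.....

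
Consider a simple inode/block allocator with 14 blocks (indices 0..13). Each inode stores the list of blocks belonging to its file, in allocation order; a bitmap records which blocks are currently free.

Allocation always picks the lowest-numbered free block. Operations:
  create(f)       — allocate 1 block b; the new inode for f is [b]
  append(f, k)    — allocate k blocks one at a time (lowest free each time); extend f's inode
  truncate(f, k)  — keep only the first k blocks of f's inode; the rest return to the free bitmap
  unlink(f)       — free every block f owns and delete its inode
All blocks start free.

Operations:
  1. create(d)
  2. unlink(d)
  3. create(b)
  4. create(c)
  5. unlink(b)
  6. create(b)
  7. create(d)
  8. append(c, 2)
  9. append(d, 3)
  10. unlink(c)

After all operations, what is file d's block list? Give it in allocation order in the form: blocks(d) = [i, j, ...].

blocks(d) = [2, 5, 6, 7]

after create(d) → d:[0]  free=[F.............]
after unlink(d) →   free=[..............]
after create(b) → b:[0]  free=[F.............]
after create(c) → b:[0], c:[1]  free=[FF............]
after unlink(b) → c:[1]  free=[.F............]
after create(b) → b:[0], c:[1]  free=[FF............]
after create(d) → b:[0], c:[1], d:[2]  free=[FFF...........]
after append(c, 2) → b:[0], c:[1, 3, 4], d:[2]  free=[FFFFF.........]
after append(d, 3) → b:[0], c:[1, 3, 4], d:[2, 5, 6, 7]  free=[FFFFFFFF......]
after unlink(c) → b:[0], d:[2, 5, 6, 7]  free=[F.F..FFF......]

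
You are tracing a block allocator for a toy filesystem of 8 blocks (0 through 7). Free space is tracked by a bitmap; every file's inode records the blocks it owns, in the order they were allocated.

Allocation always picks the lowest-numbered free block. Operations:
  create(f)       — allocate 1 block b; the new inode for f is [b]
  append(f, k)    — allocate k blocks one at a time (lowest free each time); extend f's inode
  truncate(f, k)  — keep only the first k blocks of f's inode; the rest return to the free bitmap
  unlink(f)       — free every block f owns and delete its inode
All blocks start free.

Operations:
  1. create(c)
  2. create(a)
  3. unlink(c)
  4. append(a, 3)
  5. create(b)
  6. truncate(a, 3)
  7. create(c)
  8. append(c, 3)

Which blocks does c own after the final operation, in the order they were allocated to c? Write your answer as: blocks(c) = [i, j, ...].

  1. create(c)  ⇒  F.......  {c→[0]}
  2. create(a)  ⇒  FF......  {a→[1]; c→[0]}
  3. unlink(c)  ⇒  .F......  {a→[1]}
  4. append(a, 3)  ⇒  FFFF....  {a→[1, 0, 2, 3]}
  5. create(b)  ⇒  FFFFF...  {a→[1, 0, 2, 3]; b→[4]}
  6. truncate(a, 3)  ⇒  FFF.F...  {a→[1, 0, 2]; b→[4]}
  7. create(c)  ⇒  FFFFF...  {a→[1, 0, 2]; b→[4]; c→[3]}
  8. append(c, 3)  ⇒  FFFFFFFF  {a→[1, 0, 2]; b→[4]; c→[3, 5, 6, 7]}

blocks(c) = [3, 5, 6, 7]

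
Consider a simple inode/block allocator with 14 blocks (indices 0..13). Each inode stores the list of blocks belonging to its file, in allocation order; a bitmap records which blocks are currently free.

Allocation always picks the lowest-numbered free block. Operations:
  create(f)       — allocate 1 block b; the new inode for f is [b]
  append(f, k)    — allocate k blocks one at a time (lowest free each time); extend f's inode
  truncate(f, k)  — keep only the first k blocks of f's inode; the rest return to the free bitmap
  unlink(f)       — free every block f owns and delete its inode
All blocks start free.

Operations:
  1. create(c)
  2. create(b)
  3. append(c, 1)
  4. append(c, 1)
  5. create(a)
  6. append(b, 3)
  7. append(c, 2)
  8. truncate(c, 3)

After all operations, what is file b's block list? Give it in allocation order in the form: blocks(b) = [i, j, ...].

blocks(b) = [1, 5, 6, 7]

[1] create(c) — c=0 (map F.............)
[2] create(b) — b=1 c=0 (map FF............)
[3] append(c, 1) — b=1 c=0,2 (map FFF...........)
[4] append(c, 1) — b=1 c=0,2,3 (map FFFF..........)
[5] create(a) — a=4 b=1 c=0,2,3 (map FFFFF.........)
[6] append(b, 3) — a=4 b=1,5,6,7 c=0,2,3 (map FFFFFFFF......)
[7] append(c, 2) — a=4 b=1,5,6,7 c=0,2,3,8,9 (map FFFFFFFFFF....)
[8] truncate(c, 3) — a=4 b=1,5,6,7 c=0,2,3 (map FFFFFFFF......)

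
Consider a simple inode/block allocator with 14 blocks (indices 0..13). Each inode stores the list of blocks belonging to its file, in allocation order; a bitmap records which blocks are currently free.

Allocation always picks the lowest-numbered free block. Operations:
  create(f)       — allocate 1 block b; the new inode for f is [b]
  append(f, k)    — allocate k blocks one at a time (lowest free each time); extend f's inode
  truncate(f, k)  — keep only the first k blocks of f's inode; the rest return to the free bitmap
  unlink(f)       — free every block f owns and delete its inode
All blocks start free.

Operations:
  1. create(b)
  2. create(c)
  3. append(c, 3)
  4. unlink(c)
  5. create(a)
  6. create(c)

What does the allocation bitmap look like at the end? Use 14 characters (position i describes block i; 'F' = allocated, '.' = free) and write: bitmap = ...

bitmap = FFF...........

[1] create(b) — b=0 (map F.............)
[2] create(c) — b=0 c=1 (map FF............)
[3] append(c, 3) — b=0 c=1,2,3,4 (map FFFFF.........)
[4] unlink(c) — b=0 (map F.............)
[5] create(a) — a=1 b=0 (map FF............)
[6] create(c) — a=1 b=0 c=2 (map FFF...........)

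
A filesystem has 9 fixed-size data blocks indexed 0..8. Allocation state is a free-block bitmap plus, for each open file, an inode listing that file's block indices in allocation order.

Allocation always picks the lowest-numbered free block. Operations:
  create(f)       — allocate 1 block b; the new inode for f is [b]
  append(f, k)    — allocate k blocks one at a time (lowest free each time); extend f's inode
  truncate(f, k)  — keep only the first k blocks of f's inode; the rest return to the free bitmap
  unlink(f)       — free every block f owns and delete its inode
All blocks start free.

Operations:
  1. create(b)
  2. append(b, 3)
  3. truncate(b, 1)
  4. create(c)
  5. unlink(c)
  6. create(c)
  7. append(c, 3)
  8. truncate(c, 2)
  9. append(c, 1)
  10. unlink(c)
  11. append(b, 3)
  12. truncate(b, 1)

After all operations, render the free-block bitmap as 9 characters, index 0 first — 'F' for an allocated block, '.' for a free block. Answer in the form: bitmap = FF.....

create(b): bitmap=F........ | b=[0]
append(b, 3): bitmap=FFFF..... | b=[0, 1, 2, 3]
truncate(b, 1): bitmap=F........ | b=[0]
create(c): bitmap=FF....... | b=[0] c=[1]
unlink(c): bitmap=F........ | b=[0]
create(c): bitmap=FF....... | b=[0] c=[1]
append(c, 3): bitmap=FFFFF.... | b=[0] c=[1, 2, 3, 4]
truncate(c, 2): bitmap=FFF...... | b=[0] c=[1, 2]
append(c, 1): bitmap=FFFF..... | b=[0] c=[1, 2, 3]
unlink(c): bitmap=F........ | b=[0]
append(b, 3): bitmap=FFFF..... | b=[0, 1, 2, 3]
truncate(b, 1): bitmap=F........ | b=[0]

bitmap = F........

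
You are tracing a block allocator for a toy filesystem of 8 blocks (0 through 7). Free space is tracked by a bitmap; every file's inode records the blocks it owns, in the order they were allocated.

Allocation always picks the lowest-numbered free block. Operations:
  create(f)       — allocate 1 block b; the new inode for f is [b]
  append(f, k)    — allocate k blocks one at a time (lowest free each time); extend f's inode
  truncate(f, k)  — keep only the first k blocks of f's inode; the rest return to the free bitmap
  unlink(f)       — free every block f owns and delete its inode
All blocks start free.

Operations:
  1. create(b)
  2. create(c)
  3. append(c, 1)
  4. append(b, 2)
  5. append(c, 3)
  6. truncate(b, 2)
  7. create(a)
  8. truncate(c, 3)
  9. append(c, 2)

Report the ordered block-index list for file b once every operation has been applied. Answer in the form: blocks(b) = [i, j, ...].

blocks(b) = [0, 3]

  1. create(b)  ⇒  F.......  {b→[0]}
  2. create(c)  ⇒  FF......  {b→[0]; c→[1]}
  3. append(c, 1)  ⇒  FFF.....  {b→[0]; c→[1, 2]}
  4. append(b, 2)  ⇒  FFFFF...  {b→[0, 3, 4]; c→[1, 2]}
  5. append(c, 3)  ⇒  FFFFFFFF  {b→[0, 3, 4]; c→[1, 2, 5, 6, 7]}
  6. truncate(b, 2)  ⇒  FFFF.FFF  {b→[0, 3]; c→[1, 2, 5, 6, 7]}
  7. create(a)  ⇒  FFFFFFFF  {a→[4]; b→[0, 3]; c→[1, 2, 5, 6, 7]}
  8. truncate(c, 3)  ⇒  FFFFFF..  {a→[4]; b→[0, 3]; c→[1, 2, 5]}
  9. append(c, 2)  ⇒  FFFFFFFF  {a→[4]; b→[0, 3]; c→[1, 2, 5, 6, 7]}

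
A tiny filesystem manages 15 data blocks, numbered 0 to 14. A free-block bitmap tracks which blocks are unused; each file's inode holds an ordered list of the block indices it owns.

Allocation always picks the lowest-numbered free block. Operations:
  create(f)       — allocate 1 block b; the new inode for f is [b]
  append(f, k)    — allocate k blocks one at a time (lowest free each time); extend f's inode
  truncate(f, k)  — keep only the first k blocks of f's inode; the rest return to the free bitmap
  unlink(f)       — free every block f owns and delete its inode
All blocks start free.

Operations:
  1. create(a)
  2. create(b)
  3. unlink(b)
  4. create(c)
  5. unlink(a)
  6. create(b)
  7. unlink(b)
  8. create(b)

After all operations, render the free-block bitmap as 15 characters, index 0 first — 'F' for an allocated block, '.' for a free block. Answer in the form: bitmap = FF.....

after create(a) → a:[0]  free=[F..............]
after create(b) → a:[0], b:[1]  free=[FF.............]
after unlink(b) → a:[0]  free=[F..............]
after create(c) → a:[0], c:[1]  free=[FF.............]
after unlink(a) → c:[1]  free=[.F.............]
after create(b) → b:[0], c:[1]  free=[FF.............]
after unlink(b) → c:[1]  free=[.F.............]
after create(b) → b:[0], c:[1]  free=[FF.............]

bitmap = FF.............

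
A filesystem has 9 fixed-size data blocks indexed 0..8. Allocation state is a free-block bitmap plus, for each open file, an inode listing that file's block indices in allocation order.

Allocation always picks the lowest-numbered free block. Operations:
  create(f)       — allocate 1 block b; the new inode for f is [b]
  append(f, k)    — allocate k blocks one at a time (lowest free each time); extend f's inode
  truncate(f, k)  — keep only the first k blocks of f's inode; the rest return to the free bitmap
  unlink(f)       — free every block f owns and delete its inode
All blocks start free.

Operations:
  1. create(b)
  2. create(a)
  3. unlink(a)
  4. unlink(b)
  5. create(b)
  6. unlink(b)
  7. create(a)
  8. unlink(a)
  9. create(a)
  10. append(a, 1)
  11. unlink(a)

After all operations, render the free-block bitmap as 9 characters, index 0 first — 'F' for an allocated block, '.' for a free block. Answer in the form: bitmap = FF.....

after create(b) → b:[0]  free=[F........]
after create(a) → a:[1], b:[0]  free=[FF.......]
after unlink(a) → b:[0]  free=[F........]
after unlink(b) →   free=[.........]
after create(b) → b:[0]  free=[F........]
after unlink(b) →   free=[.........]
after create(a) → a:[0]  free=[F........]
after unlink(a) →   free=[.........]
after create(a) → a:[0]  free=[F........]
after append(a, 1) → a:[0, 1]  free=[FF.......]
after unlink(a) →   free=[.........]

bitmap = .........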